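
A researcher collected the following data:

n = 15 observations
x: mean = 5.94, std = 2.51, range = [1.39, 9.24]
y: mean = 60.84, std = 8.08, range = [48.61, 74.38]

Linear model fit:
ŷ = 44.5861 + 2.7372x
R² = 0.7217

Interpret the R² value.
The model explains 72.17% of the variance in y (R² = 0.7217), leaving 27.83% unexplained; the fit is strong.

R² = 1 − SS_res/SS_tot compares the residual scatter to the total scatter of y about its mean.

Here R² = 0.7217:
- Explained: 72.17% of the variation in y
- Unexplained (residual): 100% − 72.17% = 27.83%
- Rule of thumb (below 0.3 weak; 0.3 to below 0.7 moderate; 0.7 and above strong) → strong

Note: R² says nothing about causation, and a high R² does not by itself mean the linear form is appropriate — check the residuals.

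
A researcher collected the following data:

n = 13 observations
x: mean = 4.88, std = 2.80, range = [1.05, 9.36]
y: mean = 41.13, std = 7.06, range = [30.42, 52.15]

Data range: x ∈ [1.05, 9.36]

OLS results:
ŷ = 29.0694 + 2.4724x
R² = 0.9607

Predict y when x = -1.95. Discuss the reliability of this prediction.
ŷ = 24.2482 (extrapolation — x = -1.95 lies outside [1.05, 9.36], so reliability is low).

Prediction calculation:
ŷ = 29.0694 + 2.4724 × (-1.95)
ŷ = 24.2482

Reliability:
- Data range: x ∈ [1.05, 9.36]
- Prediction point: x = -1.95 is 3.00 units below the observed range → this is EXTRAPOLATION, not interpolation

Why that matters here:
- R² describes fit only over the sampled x values; it says nothing about behaviour beyond them
- The standard error of prediction grows with (x − x̄)², and x = -1.95 is far from x̄ = 4.88

Report the number if required, but flag clearly that it is an extrapolation.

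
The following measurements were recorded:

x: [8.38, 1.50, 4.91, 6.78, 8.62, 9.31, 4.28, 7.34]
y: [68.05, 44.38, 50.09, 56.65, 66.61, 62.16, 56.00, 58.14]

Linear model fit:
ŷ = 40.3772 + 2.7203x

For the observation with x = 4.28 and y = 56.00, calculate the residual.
Residual = 3.9799

The residual is the difference between the actual value and the predicted value:

Residual = y - ŷ

Step 1: Calculate predicted value
ŷ = 40.3772 + 2.7203 × 4.28
ŷ = 52.0201

Step 2: Calculate residual
Residual = 56.00 - 52.0201
Residual = 3.9799

The residual is positive, so the observed y = 56.00 sits above the regression line (the line underestimates it by 3.9799).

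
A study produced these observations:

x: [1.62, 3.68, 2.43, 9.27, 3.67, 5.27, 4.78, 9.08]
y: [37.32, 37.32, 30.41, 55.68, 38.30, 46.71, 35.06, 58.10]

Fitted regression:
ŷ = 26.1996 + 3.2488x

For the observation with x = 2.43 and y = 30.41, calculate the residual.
Residual = -3.6842

The residual is the difference between the actual value and the predicted value:

Residual = y - ŷ

Step 1: Calculate predicted value
ŷ = 26.1996 + 3.2488 × 2.43
ŷ = 34.0942

Step 2: Calculate residual
Residual = 30.41 - 34.0942
Residual = -3.6842

Sign check: y < ŷ, so the point is below the line and the fit overestimates here.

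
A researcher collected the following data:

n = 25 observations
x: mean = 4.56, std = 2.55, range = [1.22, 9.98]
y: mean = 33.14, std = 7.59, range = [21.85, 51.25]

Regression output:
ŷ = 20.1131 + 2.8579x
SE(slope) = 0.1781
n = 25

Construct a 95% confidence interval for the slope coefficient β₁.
The 95% CI for β₁ is (2.4895, 3.2263)

Confidence interval for the slope:

The 95% CI for β₁ is: β̂₁ ± t*(α/2, n-2) × SE(β̂₁)

Step 1: Find critical t-value
- Confidence level = 0.95
- Degrees of freedom = n - 2 = 25 - 2 = 23
- t*(α/2, 23) = 2.0687

Step 2: Calculate margin of error
Margin = 2.0687 × 0.1781 = 0.3684

Step 3: Construct interval
CI = 2.8579 ± 0.3684
CI = (2.4895, 3.2263)

Interpretation: intervals built this way capture the true β₁ in 95% of repeated samples; here the plausible range for the per-unit effect of x on y is 2.4895 to 3.2263.
Both endpoints are positive, so the data support a genuinely positive slope at this confidence level.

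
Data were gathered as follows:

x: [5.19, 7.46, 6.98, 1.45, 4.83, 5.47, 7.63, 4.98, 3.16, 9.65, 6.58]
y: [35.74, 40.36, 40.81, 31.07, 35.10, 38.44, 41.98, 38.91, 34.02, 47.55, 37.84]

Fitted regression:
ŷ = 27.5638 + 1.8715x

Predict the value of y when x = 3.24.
ŷ = 33.6275

Plug x = 3.24 into the fitted line:

ŷ = 27.5638 + 1.8715 × 3.24
ŷ = 27.5638 + 6.0637
ŷ = 33.6275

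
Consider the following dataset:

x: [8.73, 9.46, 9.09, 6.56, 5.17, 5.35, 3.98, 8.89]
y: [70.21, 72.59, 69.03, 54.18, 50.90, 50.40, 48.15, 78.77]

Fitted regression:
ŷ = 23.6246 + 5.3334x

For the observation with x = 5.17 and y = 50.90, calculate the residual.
Residual = -0.2983

The residual is the difference between the actual value and the predicted value:

Residual = y - ŷ

Step 1: Calculate predicted value
ŷ = 23.6246 + 5.3334 × 5.17
ŷ = 51.1983

Step 2: Calculate residual
Residual = 50.90 - 51.1983
Residual = -0.2983

Sign check: y < ŷ, so the point is below the line and the fit overestimates here.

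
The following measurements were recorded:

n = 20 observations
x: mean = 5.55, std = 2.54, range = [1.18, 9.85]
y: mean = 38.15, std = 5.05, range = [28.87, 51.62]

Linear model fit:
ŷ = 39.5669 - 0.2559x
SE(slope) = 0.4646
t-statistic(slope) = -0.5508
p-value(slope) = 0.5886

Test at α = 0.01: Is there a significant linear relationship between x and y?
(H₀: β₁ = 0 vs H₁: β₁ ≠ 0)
Fail to reject H₀: p-value = 0.5886 ≥ α = 0.01. The linear relationship is not significant at the 1% level.

Hypothesis test for the slope coefficient:

H₀: β₁ = 0 (no linear relationship)
H₁: β₁ ≠ 0 (linear relationship exists)

Test statistic: t = β̂₁ / SE(β̂₁) = -0.2559 / 0.4646 = -0.5508

p = 0.5886: how often a slope estimate this far from 0 (in SE units) would arise by chance if β₁ were truly 0.

Decision rule: reject H₀ if p-value < α.
p-value = 0.5886 ≥ α = 0.01 → fail to reject H₀.

At α = 0.01 the data do not provide convincing evidence of a nonzero slope.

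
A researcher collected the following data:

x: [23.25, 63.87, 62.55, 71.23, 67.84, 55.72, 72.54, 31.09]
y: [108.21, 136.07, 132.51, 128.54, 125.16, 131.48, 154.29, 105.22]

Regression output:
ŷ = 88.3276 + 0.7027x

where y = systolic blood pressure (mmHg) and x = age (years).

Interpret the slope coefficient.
On average, blood pressure is about 0.7027 mmHg higher for every extra year of age.

The slope β₁ = 0.7027 gives the rate at which the fitted blood pressure changes with age.

Interpretation:
- Age up by 1 year → predicted blood pressure increases by 0.7027 mmHg
- This is a linear approximation: the same per-unit change is assumed across the whole observed x range
- The slope describes association in these data, not necessarily a causal effect

The intercept β₀ = 88.3276 is the predicted blood pressure when age = 0; since the smallest observed x is 23.25, this is an extrapolation and mainly anchors the line.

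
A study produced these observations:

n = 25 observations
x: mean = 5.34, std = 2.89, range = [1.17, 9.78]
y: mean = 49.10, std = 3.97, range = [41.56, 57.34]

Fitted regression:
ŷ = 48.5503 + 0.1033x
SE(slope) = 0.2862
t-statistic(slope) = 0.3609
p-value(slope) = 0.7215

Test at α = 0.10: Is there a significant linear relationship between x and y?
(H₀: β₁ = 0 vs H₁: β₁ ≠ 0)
p-value = 0.7215 ≥ α = 0.10, so we fail to reject H₀. The relationship is not significant.

Hypothesis test for the slope coefficient:

H₀: β₁ = 0 (no linear relationship)
H₁: β₁ ≠ 0 (linear relationship exists)

Test statistic: t = β̂₁ / SE(β̂₁) = 0.1033 / 0.2862 = 0.3609

p = 0.7215: how often a slope estimate this far from 0 (in SE units) would arise by chance if β₁ were truly 0.

Decision rule: reject H₀ if p-value < α.
p-value = 0.7215 ≥ α = 0.10 → fail to reject H₀.

At α = 0.10 the data do not provide convincing evidence of a nonzero slope.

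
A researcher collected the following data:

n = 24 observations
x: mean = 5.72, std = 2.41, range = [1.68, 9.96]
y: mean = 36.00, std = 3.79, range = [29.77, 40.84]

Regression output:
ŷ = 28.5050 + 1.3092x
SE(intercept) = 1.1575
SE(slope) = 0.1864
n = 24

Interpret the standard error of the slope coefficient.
SE(β̂₁) = 0.1864 is the estimated standard deviation of the slope estimate across repeated samples; relative to β̂₁ = 1.3092 that is 14.2%, a precise estimate.

What SE measures:
- The standard error quantifies the sampling variability of the coefficient estimate
- It is the estimated standard deviation of β̂₁ across hypothetical repeated samples of the same size
- Smaller SE → more precise estimate

Relative precision:
- SE / |β̂₁| = 0.1864 / 1.3092 = 14.2%
- Rule of thumb (under 20%: precise; 20% to under 50%: moderately precise; 50% or more: imprecise) → precise

Rough 95% range (±2 SE): 1.3092 ± 0.3728 → (0.9364, 1.6820).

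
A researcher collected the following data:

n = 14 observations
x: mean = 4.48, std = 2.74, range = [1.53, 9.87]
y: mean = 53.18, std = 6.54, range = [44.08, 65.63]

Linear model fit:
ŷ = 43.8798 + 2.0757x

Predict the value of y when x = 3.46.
ŷ = 51.0617

To predict y for x = 3.46, substitute into the regression equation:

ŷ = 43.8798 + 2.0757 × 3.46
ŷ = 43.8798 + 7.1819
ŷ = 51.0617

This is a point prediction; actual observations scatter around it by roughly the residual standard deviation.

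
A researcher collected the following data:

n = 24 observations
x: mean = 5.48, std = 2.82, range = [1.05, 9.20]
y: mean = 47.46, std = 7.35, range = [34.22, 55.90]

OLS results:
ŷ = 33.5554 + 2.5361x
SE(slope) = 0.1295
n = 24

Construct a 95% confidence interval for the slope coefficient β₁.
The 95% CI for β₁ is (2.2675, 2.8047)

Confidence interval for the slope:

The 95% CI for β₁ is: β̂₁ ± t*(α/2, n-2) × SE(β̂₁)

Step 1: Find critical t-value
- Confidence level = 0.95
- Degrees of freedom = n - 2 = 24 - 2 = 22
- t*(α/2, 22) = 2.0739

Step 2: Calculate margin of error
Margin = 2.0739 × 0.1295 = 0.2686

Step 3: Construct interval
CI = 2.5361 ± 0.2686
CI = (2.2675, 2.8047)

Interpretation: We are 95% confident that the true slope β₁ lies between 2.2675 and 2.8047.
The interval does not include 0, suggesting a significant linear relationship.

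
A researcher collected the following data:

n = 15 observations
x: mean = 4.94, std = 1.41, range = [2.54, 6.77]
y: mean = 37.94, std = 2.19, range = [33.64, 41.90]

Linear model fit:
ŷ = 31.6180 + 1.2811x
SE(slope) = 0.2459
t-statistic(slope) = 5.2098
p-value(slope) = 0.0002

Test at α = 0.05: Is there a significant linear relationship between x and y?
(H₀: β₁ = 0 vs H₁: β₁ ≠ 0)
Since p-value = 0.0002 < α = 0.05, reject H₀ — the slope is significantly different from 0.

Hypothesis test for the slope coefficient:

H₀: β₁ = 0 (no linear relationship)
H₁: β₁ ≠ 0 (linear relationship exists)

Test statistic: t = β̂₁ / SE(β̂₁) = 1.2811 / 0.2459 = 5.2098

The p-value (0.0002) is the probability, under H₀, of a t-statistic at least as extreme as |t| = 5.2098 (two-sided, df = n − 2 = 13).

Decision rule: reject H₀ if p-value < α.
p-value = 0.0002 < α = 0.05 → reject H₀.

There is sufficient evidence at the 5% significance level to conclude that a linear relationship exists between x and y.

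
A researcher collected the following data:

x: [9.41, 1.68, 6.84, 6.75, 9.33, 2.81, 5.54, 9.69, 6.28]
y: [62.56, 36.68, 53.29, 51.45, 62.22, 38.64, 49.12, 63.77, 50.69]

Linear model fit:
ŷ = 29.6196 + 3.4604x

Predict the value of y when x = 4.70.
ŷ = 45.8835

x = 4.70 lies inside the observed range [1.68, 9.69], so the fitted equation applies directly:

ŷ = 29.6196 + 3.4604 × 4.70
ŷ = 29.6196 + 16.2639
ŷ = 45.8835

This is a point prediction; actual observations scatter around it by roughly the residual standard deviation.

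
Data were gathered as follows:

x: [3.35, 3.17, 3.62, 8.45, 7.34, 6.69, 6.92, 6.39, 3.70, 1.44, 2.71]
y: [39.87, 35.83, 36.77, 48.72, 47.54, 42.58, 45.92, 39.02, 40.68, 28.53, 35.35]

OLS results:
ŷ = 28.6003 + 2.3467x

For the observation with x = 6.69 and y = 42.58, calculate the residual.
Residual = -1.7197

The residual is the difference between the actual value and the predicted value:

Residual = y - ŷ

Step 1: Calculate predicted value
ŷ = 28.6003 + 2.3467 × 6.69
ŷ = 44.2997

Step 2: Calculate residual
Residual = 42.58 - 44.2997
Residual = -1.7197

The residual is negative, so the observed y = 42.58 sits below the regression line (the line overestimates it by 1.7197).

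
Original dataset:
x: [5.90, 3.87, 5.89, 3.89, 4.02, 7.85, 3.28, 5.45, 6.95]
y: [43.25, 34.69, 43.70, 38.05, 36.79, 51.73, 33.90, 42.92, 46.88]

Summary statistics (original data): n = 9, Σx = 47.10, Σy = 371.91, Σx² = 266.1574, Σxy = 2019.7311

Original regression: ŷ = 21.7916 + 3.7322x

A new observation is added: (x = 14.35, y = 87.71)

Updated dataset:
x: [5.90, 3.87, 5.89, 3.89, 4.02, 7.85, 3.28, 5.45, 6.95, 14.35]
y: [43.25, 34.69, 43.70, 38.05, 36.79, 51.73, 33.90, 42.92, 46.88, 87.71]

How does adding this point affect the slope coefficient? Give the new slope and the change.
Adding the point moves β₁ from 3.7322 to 4.8058, i.e. it increases by 1.0736 (+28.8%).

The new point has HIGH LEVERAGE: x = 14.35 is far from the original mean x̄ = 47.10/9 ≈ 5.23 (original range [3.28, 7.85]).

Step 1: Update the sums with the new point (n goes from 9 to 10)
Σx  = 47.10 + 14.35 = 61.45
Σy  = 371.91 + 87.71 = 459.62
Σx² = 266.1574 + 14.35² = 266.1574 + 205.9225 = 472.0799
Σxy = 2019.7311 + 14.35×87.71 = 2019.7311 + 1258.6385 = 3278.3696

Step 2: Recompute the slope with b₁ = (nΣxy − ΣxΣy) / (nΣx² − (Σx)²)
Numerator   = 10×3278.3696 − 61.45×459.62 = 32783.6960 − 28243.6490 = 4540.0470
Denominator = 10×472.0799 − 61.45² = 4720.7990 − 3776.1025 = 944.6965
b₁(new) = 4540.0470 / 944.6965 = 4.8058

(Same formula on the original sums: (9×2019.7311 − 47.10×371.91) / (9×266.1574 − 47.10²) = 660.6189 / 177.0066 = 3.7322, matching the given fit.)

Step 3: Change in slope
Δβ₁ = 4.8058 − 3.7322 = +1.0736
Relative change = +1.0736 / 3.7322 × 100% = +28.8%
→ the slope increases when the point is added.

Because the point sits above the extension of the original line at a high-leverage x, it tilts the fit up.
In practice: examine leverage (hᵢ) and Cook's distance rather than deleting it automatically; refit with and without it and report both if conclusions differ.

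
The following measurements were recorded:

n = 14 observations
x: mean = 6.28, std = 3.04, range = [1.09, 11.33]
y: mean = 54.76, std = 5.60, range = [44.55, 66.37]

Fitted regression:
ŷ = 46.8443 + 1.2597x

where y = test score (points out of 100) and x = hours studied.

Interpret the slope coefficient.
On average, test score is about 1.2597 points higher for every extra hour of study time.

The slope coefficient β₁ = 1.2597 represents the marginal effect of study time on test score.

Interpretation:
- Study time up by 1 hour → predicted test score increases by 1.2597 points
- The effect is assumed constant over the observed range of x (linearity)
- The slope describes association in these data, not necessarily a causal effect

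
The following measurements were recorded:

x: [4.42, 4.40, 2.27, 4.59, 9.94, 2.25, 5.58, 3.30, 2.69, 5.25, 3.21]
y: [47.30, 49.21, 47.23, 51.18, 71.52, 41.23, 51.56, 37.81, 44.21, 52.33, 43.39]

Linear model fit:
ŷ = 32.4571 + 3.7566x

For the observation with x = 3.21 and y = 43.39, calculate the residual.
Residual = -1.1258

The residual is the difference between the actual value and the predicted value:

Residual = y - ŷ

Step 1: Calculate predicted value
ŷ = 32.4571 + 3.7566 × 3.21
ŷ = 44.5158

Step 2: Calculate residual
Residual = 43.39 - 44.5158
Residual = -1.1258

The residual is negative, so the observed y = 43.39 sits below the regression line (the line overestimates it by 1.1258).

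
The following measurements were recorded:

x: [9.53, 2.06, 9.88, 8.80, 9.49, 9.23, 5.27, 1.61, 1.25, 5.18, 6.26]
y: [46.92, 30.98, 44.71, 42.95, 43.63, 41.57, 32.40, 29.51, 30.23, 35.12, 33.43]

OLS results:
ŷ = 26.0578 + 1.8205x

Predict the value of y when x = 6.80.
ŷ = 38.4372

Plug x = 6.80 into the fitted line:

ŷ = 26.0578 + 1.8205 × 6.80
ŷ = 26.0578 + 12.3794
ŷ = 38.4372

This is a point prediction; actual observations scatter around it by roughly the residual standard deviation.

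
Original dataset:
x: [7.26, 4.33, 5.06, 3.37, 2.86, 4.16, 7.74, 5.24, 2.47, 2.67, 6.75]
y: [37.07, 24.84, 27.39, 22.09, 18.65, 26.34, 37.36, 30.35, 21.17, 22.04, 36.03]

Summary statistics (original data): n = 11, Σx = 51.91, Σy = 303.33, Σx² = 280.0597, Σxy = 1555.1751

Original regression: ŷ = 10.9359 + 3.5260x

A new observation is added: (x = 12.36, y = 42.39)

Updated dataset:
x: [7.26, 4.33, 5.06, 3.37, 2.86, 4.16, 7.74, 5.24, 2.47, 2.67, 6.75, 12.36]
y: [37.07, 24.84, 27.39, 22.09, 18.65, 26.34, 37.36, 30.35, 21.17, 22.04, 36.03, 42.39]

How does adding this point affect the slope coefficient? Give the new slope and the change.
New slope β₁ = 2.5674 versus 3.5260 before: a change of -0.9586 (-27.2%).

x = 12.36 lies well outside the original x-range [2.47, 7.74] (x̄ ≈ 4.72), so this observation has high leverage and can move the slope substantially.

Step 1: Update the sums with the new point (n goes from 11 to 12)
Σx  = 51.91 + 12.36 = 64.27
Σy  = 303.33 + 42.39 = 345.72
Σx² = 280.0597 + 12.36² = 280.0597 + 152.7696 = 432.8293
Σxy = 1555.1751 + 12.36×42.39 = 1555.1751 + 523.9404 = 2079.1155

Step 2: Recompute the slope with b₁ = (nΣxy − ΣxΣy) / (nΣx² − (Σx)²)
Numerator   = 12×2079.1155 − 64.27×345.72 = 24949.3860 − 22219.4244 = 2729.9616
Denominator = 12×432.8293 − 64.27² = 5193.9516 − 4130.6329 = 1063.3187
b₁(new) = 2729.9616 / 1063.3187 = 2.5674

(Same formula on the original sums: (11×1555.1751 − 51.91×303.33) / (11×280.0597 − 51.91²) = 1361.0658 / 386.0086 = 3.5260, matching the given fit.)

Step 3: Change in slope
Δβ₁ = 2.5674 − 3.5260 = -0.9586
Relative change = -0.9586 / 3.5260 × 100% = -27.2%
→ the slope decreases when the point is added.

Because the point sits below the extension of the original line at a high-leverage x, it tilts the fit down.
In practice: examine leverage (hᵢ) and Cook's distance rather than deleting it automatically; investigate whether it comes from the same population as the rest of the sample.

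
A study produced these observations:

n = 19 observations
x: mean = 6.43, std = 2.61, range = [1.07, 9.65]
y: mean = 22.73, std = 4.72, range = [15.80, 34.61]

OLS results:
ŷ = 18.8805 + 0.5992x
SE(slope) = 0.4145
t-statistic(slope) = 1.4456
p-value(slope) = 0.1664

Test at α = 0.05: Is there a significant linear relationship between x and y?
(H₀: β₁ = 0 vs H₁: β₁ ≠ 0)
Since p-value = 0.1664 ≥ α = 0.05, fail to reject H₀ — the slope is not significantly different from 0.

Hypothesis test for the slope coefficient:

H₀: β₁ = 0 (no linear relationship)
H₁: β₁ ≠ 0 (linear relationship exists)

Test statistic: t = β̂₁ / SE(β̂₁) = 0.5992 / 0.4145 = 1.4456

With df = 17, the two-sided p-value for |t| = 1.4456 is 0.1664.

Decision rule: reject H₀ if p-value < α.
p-value = 0.1664 ≥ α = 0.05 → fail to reject H₀.

There is not sufficient evidence at the 5% significance level to conclude that a linear relationship exists between x and y.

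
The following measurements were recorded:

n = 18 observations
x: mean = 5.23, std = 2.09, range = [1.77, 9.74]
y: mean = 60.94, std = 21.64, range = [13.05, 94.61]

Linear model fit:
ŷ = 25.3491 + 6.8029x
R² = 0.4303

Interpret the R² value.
About 43.03% of the variability in y is accounted for by the regression on x (R² = 0.4303) — a moderate linear fit.

R² = 1 − SS_res/SS_tot compares the residual scatter to the total scatter of y about its mean.

Here R² = 0.4303:
- Explained: 43.03% of the variation in y
- Unexplained (residual): 100% − 43.03% = 56.97%
- Rule of thumb (below 0.3 weak; 0.3 to below 0.7 moderate; 0.7 and above strong) → moderate

Note: R² says nothing about causation, and a high R² does not by itself mean the linear form is appropriate — check the residuals.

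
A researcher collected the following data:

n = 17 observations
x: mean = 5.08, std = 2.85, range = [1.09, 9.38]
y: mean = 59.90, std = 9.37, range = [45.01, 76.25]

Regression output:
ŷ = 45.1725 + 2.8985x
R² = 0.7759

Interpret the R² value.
About 77.59% of the variability in y is accounted for by the regression on x (R² = 0.7759) — a strong linear fit.

R² = 1 − SS_res/SS_tot compares the residual scatter to the total scatter of y about its mean.

Here R² = 0.7759:
- Explained: 77.59% of the variation in y
- Unexplained (residual): 100% − 77.59% = 22.41%
- Rule of thumb (below 0.3 weak; 0.3 to below 0.7 moderate; 0.7 and above strong) → strong

Calculation: R² = 1 − (SS_res / SS_tot), where SS_res is the sum of squared residuals and SS_tot the total sum of squares.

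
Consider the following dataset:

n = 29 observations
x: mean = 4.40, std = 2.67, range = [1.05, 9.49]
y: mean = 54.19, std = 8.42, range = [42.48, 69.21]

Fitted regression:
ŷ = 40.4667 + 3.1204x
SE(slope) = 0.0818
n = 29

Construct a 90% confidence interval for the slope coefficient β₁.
The 90% CI for β₁ is (2.9811, 3.2597)

Confidence interval for the slope:

The 90% CI for β₁ is: β̂₁ ± t*(α/2, n-2) × SE(β̂₁)

Step 1: Find critical t-value
- Confidence level = 0.9
- Degrees of freedom = n - 2 = 29 - 2 = 27
- t*(α/2, 27) = 1.7033

Step 2: Calculate margin of error
Margin = 1.7033 × 0.0818 = 0.1393

Step 3: Construct interval
CI = 3.1204 ± 0.1393
CI = (2.9811, 3.2597)

Interpretation: each one-unit increase in x is associated with a change in mean y of between 2.9811 and 3.2597, with 90% confidence.
Both endpoints are positive, so the data support a genuinely positive slope at this confidence level.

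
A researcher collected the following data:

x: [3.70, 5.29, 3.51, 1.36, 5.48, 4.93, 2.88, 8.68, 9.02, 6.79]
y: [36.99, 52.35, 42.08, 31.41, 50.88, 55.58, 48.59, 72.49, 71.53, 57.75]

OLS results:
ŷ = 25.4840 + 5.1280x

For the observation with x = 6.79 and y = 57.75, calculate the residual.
Residual = -2.5531

The residual is the difference between the actual value and the predicted value:

Residual = y - ŷ

Step 1: Calculate predicted value
ŷ = 25.4840 + 5.1280 × 6.79
ŷ = 60.3031

Step 2: Calculate residual
Residual = 57.75 - 60.3031
Residual = -2.5531

Interpretation: the model overestimates the actual value by 2.5531 at this point (negative residual → observation lies below the fitted line).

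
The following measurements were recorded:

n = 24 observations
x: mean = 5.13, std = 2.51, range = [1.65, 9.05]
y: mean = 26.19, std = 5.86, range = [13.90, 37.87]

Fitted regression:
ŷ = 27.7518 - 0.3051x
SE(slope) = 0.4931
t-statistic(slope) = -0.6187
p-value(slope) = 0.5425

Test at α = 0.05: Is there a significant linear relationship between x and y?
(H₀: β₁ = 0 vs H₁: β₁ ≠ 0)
Since p-value = 0.5425 ≥ α = 0.05, fail to reject H₀ — the slope is not significantly different from 0.

Hypothesis test for the slope coefficient:

H₀: β₁ = 0 (no linear relationship)
H₁: β₁ ≠ 0 (linear relationship exists)

Test statistic: t = β̂₁ / SE(β̂₁) = -0.3051 / 0.4931 = -0.6187

The p-value (0.5425) is the probability, under H₀, of a t-statistic at least as extreme as |t| = 0.6187 (two-sided, df = n − 2 = 22).

Decision rule: reject H₀ if p-value < α.
p-value = 0.5425 ≥ α = 0.05 → fail to reject H₀.

Conclusion: the linear association between x and y is not significant at the 5% level.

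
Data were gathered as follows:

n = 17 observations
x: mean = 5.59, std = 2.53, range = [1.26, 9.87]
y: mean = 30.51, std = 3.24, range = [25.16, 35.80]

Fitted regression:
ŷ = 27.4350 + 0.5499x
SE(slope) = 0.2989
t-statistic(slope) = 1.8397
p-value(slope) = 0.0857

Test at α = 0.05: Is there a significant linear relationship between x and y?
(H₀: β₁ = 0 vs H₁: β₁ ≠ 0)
p-value = 0.0857 ≥ α = 0.05, so we fail to reject H₀. The relationship is not significant.

Hypothesis test for the slope coefficient:

H₀: β₁ = 0 (no linear relationship)
H₁: β₁ ≠ 0 (linear relationship exists)

Test statistic: t = β̂₁ / SE(β̂₁) = 0.5499 / 0.2989 = 1.8397

The p-value (0.0857) is the probability, under H₀, of a t-statistic at least as extreme as |t| = 1.8397 (two-sided, df = n − 2 = 15).

Decision rule: reject H₀ if p-value < α.
p-value = 0.0857 ≥ α = 0.05 → fail to reject H₀.

Conclusion: the linear association between x and y is not significant at the 5% level.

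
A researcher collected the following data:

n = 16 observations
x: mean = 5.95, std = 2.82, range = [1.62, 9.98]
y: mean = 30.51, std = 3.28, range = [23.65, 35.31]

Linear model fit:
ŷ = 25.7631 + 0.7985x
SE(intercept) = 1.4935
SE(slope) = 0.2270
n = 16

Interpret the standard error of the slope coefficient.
SE(slope) = 0.2270 measures the uncertainty in the estimated slope. The coefficient is estimated with moderate precision (SE/|β̂₁| = 28.4%).

SE(β̂₁) = 0.2270 says: if we drew many samples of n = 16 from the same population and refit each time, the fitted slopes would scatter with a standard deviation of roughly 0.2270 around the true β₁.

Relative precision:
- SE / |β̂₁| = 0.2270 / 0.7985 = 28.4%
- Rule of thumb (under 20%: precise; 20% to under 50%: moderately precise; 50% or more: imprecise) → moderately precise

Link to interval estimation: a confidence interval for β₁ is β̂₁ ± t* × 0.2270, so SE sets the half-width per unit of t*.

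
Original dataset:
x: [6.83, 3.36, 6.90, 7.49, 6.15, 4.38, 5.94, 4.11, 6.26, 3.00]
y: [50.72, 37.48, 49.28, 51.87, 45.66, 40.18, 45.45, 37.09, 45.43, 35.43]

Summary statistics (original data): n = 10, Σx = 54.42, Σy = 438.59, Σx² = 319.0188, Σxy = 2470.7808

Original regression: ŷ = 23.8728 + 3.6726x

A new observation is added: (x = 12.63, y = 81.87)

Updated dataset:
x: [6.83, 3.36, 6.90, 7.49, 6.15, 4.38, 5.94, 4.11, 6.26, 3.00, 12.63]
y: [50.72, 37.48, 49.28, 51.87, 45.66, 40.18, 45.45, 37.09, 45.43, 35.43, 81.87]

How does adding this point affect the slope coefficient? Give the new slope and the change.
The slope changes from 3.6726 to 4.7592 (change of +1.0866, or +29.6%).

x = 12.63 lies well outside the original x-range [3.00, 7.49] (x̄ ≈ 5.44), so this observation has high leverage and can move the slope substantially.

Step 1: Update the sums with the new point (n goes from 10 to 11)
Σx  = 54.42 + 12.63 = 67.05
Σy  = 438.59 + 81.87 = 520.46
Σx² = 319.0188 + 12.63² = 319.0188 + 159.5169 = 478.5357
Σxy = 2470.7808 + 12.63×81.87 = 2470.7808 + 1034.0181 = 3504.7989

Step 2: Recompute the slope with b₁ = (nΣxy − ΣxΣy) / (nΣx² − (Σx)²)
Numerator   = 11×3504.7989 − 67.05×520.46 = 38552.7879 − 34896.8430 = 3655.9449
Denominator = 11×478.5357 − 67.05² = 5263.8927 − 4495.7025 = 768.1902
b₁(new) = 3655.9449 / 768.1902 = 4.7592

(Same formula on the original sums: (10×2470.7808 − 54.42×438.59) / (10×319.0188 − 54.42²) = 839.7402 / 228.6516 = 3.6726, matching the given fit.)

Step 3: Change in slope
Δβ₁ = 4.7592 − 3.6726 = +1.0866
Relative change = +1.0866 / 3.6726 × 100% = +29.6%
→ the slope increases when the point is added.

A high-leverage point only changes the slope if it is off the original line; here y = 81.87 is above the original trend, so the slope increases.
In practice: examine leverage (hᵢ) and Cook's distance rather than deleting it automatically; refit with and without it and report both if conclusions differ.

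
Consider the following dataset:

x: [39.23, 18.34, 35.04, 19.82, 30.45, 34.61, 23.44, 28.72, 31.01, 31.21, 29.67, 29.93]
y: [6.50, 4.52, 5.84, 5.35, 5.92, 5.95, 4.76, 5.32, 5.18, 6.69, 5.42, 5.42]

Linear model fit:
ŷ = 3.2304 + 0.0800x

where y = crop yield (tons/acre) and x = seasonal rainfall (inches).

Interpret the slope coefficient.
An increase of one inch in rainfall is associated with a 0.0800 tons/acre increase in predicted crop yield.

The slope β₁ = 0.0800 gives the rate at which the fitted crop yield changes with rainfall.

Interpretation:
- Rainfall up by 1 inch → predicted crop yield increases by 0.0800 tons/acre
- The effect is assumed constant over the observed range of x (linearity)
- The slope describes association in these data, not necessarily a causal effect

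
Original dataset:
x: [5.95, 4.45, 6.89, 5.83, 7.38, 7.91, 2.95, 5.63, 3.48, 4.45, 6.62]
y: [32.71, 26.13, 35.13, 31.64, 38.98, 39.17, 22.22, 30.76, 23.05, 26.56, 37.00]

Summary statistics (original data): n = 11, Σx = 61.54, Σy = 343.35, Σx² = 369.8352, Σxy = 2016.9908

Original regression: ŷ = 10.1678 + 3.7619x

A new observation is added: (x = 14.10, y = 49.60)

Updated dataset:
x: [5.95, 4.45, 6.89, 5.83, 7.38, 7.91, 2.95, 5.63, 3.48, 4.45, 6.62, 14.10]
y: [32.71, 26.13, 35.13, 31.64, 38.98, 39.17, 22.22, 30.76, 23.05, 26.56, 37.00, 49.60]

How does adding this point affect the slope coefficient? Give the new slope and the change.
The slope changes from 3.7619 to 2.6067 (change of -1.1552, or -30.7%).

The new point has HIGH LEVERAGE: x = 14.10 is far from the original mean x̄ = 61.54/11 ≈ 5.59 (original range [2.95, 7.91]).

Step 1: Update the sums with the new point (n goes from 11 to 12)
Σx  = 61.54 + 14.10 = 75.64
Σy  = 343.35 + 49.60 = 392.95
Σx² = 369.8352 + 14.10² = 369.8352 + 198.8100 = 568.6452
Σxy = 2016.9908 + 14.10×49.60 = 2016.9908 + 699.3600 = 2716.3508

Step 2: Recompute the slope with b₁ = (nΣxy − ΣxΣy) / (nΣx² − (Σx)²)
Numerator   = 12×2716.3508 − 75.64×392.95 = 32596.2096 − 29722.7380 = 2873.4716
Denominator = 12×568.6452 − 75.64² = 6823.7424 − 5721.4096 = 1102.3328
b₁(new) = 2873.4716 / 1102.3328 = 2.6067

(Same formula on the original sums: (11×2016.9908 − 61.54×343.35) / (11×369.8352 − 61.54²) = 1057.1398 / 281.0156 = 3.7619, matching the given fit.)

Step 3: Change in slope
Δβ₁ = 2.6067 − 3.7619 = -1.1552
Relative change = -1.1552 / 3.7619 × 100% = -30.7%
→ the slope decreases when the point is added.

A high-leverage point only changes the slope if it is off the original line; here y = 49.60 is below the original trend, so the slope decreases.
In practice: refit with and without it and report both if conclusions differ.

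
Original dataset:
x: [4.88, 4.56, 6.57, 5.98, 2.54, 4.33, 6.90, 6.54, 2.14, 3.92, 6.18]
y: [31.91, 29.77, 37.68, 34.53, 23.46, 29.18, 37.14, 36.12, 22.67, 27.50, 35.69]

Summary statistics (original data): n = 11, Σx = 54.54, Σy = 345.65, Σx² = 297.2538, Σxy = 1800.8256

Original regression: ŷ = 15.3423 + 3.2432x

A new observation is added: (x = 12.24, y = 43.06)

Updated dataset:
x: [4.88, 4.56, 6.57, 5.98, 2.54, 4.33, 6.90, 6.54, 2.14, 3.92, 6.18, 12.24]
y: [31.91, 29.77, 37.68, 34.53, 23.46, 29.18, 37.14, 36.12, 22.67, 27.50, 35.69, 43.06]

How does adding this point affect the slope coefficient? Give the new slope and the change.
New slope β₁ = 2.1833 versus 3.2432 before: a change of -1.0599 (-32.7%).

The new point has HIGH LEVERAGE: x = 12.24 is far from the original mean x̄ = 54.54/11 ≈ 4.96 (original range [2.14, 6.90]).

Step 1: Update the sums with the new point (n goes from 11 to 12)
Σx  = 54.54 + 12.24 = 66.78
Σy  = 345.65 + 43.06 = 388.71
Σx² = 297.2538 + 12.24² = 297.2538 + 149.8176 = 447.0714
Σxy = 1800.8256 + 12.24×43.06 = 1800.8256 + 527.0544 = 2327.8800

Step 2: Recompute the slope with b₁ = (nΣxy − ΣxΣy) / (nΣx² − (Σx)²)
Numerator   = 12×2327.8800 − 66.78×388.71 = 27934.5600 − 25958.0538 = 1976.5062
Denominator = 12×447.0714 − 66.78² = 5364.8568 − 4459.5684 = 905.2884
b₁(new) = 1976.5062 / 905.2884 = 2.1833

(Same formula on the original sums: (11×1800.8256 − 54.54×345.65) / (11×297.2538 − 54.54²) = 957.3306 / 295.1802 = 3.2432, matching the given fit.)

Step 3: Change in slope
Δβ₁ = 2.1833 − 3.2432 = -1.0599
Relative change = -1.0599 / 3.2432 × 100% = -32.7%
→ the slope decreases when the point is added.

Because the point sits below the extension of the original line at a high-leverage x, it tilts the fit down.
In practice: examine leverage (hᵢ) and Cook's distance rather than deleting it automatically; check such a point for data-entry or measurement error.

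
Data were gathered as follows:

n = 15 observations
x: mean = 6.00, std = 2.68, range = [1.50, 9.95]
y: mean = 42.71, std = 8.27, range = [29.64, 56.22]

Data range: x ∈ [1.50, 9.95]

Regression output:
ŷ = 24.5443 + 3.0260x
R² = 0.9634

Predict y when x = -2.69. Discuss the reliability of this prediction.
ŷ = 16.4044 (extrapolation — x = -2.69 lies outside [1.50, 9.95], so reliability is low).

Prediction calculation:
ŷ = 24.5443 + 3.0260 × (-2.69)
ŷ = 16.4044

Reliability:
- Data range: x ∈ [1.50, 9.95]
- Prediction point: x = -2.69 is 4.19 units below the observed range → this is EXTRAPOLATION, not interpolation

Why that matters here:
- The standard error of prediction grows with (x − x̄)², and x = -2.69 is far from x̄ = 6.00
- There are no observations near this x to validate the fitted line there
- Real relationships often flatten, saturate, or turn nonlinear at extremes

The R² = 0.9634 only validates the fit within [1.50, 9.95]; treat ŷ = 16.4044 with caution.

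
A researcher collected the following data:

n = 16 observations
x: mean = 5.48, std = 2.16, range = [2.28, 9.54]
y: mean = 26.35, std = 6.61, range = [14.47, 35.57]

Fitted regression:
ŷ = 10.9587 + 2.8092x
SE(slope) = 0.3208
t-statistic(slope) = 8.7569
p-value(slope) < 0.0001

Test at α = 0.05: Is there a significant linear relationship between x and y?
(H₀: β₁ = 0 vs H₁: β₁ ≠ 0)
Since p-value < 0.0001 < α = 0.05, reject H₀ — the slope is significantly different from 0.

Hypothesis test for the slope coefficient:

H₀: β₁ = 0 (no linear relationship)
H₁: β₁ ≠ 0 (linear relationship exists)

Test statistic: t = β̂₁ / SE(β̂₁) = 2.8092 / 0.3208 = 8.7569

p < 0.0001: how often a slope estimate this far from 0 (in SE units) would arise by chance if β₁ were truly 0.

Decision rule: reject H₀ if p-value < α.
p-value < 0.0001 < α = 0.05 → reject H₀.

Conclusion: the linear association between x and y is significant at the 5% level.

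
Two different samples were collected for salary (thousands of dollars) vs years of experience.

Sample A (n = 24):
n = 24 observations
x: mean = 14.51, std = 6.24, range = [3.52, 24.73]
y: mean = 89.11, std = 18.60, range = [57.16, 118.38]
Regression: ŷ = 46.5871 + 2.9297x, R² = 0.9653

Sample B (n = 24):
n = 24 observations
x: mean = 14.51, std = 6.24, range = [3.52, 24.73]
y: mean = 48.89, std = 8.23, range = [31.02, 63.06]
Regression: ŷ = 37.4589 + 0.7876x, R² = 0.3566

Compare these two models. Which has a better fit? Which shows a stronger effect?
Model A has the better fit (R² = 0.9653 vs 0.3566). Model A shows the stronger effect (|β₁| = 2.9297 vs 0.7876).

Model Comparison:

Which explains more variance? (R²)
- Model A: R² = 0.9653 → 96.53% of variance in salary explained
- Model B: R² = 0.3566 → 35.66% of variance in salary explained
- 0.9653 > 0.3566 → Model A has the better fit

Which has the larger per-year effect? (|β₁|)
- Model A: β₁ = 2.9297 → predicted salary rises 2.9297 thousand dollars per additional year of experience
- Model B: β₁ = 0.7876 → predicted salary rises 0.7876 thousand dollars per additional year of experience
- |2.9297| > |0.7876| → Model A shows the stronger marginal effect

Note: The two samples could reflect different populations, time periods, or measurement quality.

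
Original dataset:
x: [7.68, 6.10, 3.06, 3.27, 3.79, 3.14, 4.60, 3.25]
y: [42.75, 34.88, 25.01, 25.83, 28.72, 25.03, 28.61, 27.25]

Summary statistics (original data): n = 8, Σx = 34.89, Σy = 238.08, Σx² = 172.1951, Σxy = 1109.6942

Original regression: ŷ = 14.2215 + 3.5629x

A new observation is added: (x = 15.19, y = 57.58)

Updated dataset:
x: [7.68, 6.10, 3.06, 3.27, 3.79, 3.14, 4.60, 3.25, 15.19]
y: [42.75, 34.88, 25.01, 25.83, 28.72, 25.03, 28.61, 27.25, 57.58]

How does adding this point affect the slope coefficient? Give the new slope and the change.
Adding the point moves β₁ from 3.5629 to 2.7293, i.e. it decreases by 0.8336 (-23.4%).

x = 15.19 lies well outside the original x-range [3.06, 7.68] (x̄ ≈ 4.36), so this observation has high leverage and can move the slope substantially.

Step 1: Update the sums with the new point (n goes from 8 to 9)
Σx  = 34.89 + 15.19 = 50.08
Σy  = 238.08 + 57.58 = 295.66
Σx² = 172.1951 + 15.19² = 172.1951 + 230.7361 = 402.9312
Σxy = 1109.6942 + 15.19×57.58 = 1109.6942 + 874.6402 = 1984.3344

Step 2: Recompute the slope with b₁ = (nΣxy − ΣxΣy) / (nΣx² − (Σx)²)
Numerator   = 9×1984.3344 − 50.08×295.66 = 17859.0096 − 14806.6528 = 3052.3568
Denominator = 9×402.9312 − 50.08² = 3626.3808 − 2508.0064 = 1118.3744
b₁(new) = 3052.3568 / 1118.3744 = 2.7293

(Same formula on the original sums: (8×1109.6942 − 34.89×238.08) / (8×172.1951 − 34.89²) = 570.9424 / 160.2487 = 3.5629, matching the given fit.)

Step 3: Change in slope
Δβ₁ = 2.7293 − 3.5629 = -0.8336
Relative change = -0.8336 / 3.5629 × 100% = -23.4%
→ the slope decreases when the point is added.

A high-leverage point only changes the slope if it is off the original line; here y = 57.58 is below the original trend, so the slope decreases.
In practice: check such a point for data-entry or measurement error.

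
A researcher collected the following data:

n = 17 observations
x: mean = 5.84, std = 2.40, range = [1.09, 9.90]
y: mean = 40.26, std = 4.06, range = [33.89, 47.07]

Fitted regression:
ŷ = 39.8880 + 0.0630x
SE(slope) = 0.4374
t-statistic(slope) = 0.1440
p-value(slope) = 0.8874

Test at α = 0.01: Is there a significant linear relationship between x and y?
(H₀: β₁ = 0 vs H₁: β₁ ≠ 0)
p-value = 0.8874 ≥ α = 0.01, so we fail to reject H₀. The relationship is not significant.

Hypothesis test for the slope coefficient:

H₀: β₁ = 0 (no linear relationship)
H₁: β₁ ≠ 0 (linear relationship exists)

Test statistic: t = β̂₁ / SE(β̂₁) = 0.0630 / 0.4374 = 0.1440

The p-value (0.8874) is the probability, under H₀, of a t-statistic at least as extreme as |t| = 0.1440 (two-sided, df = n − 2 = 15).

Decision rule: reject H₀ if p-value < α.
p-value = 0.8874 ≥ α = 0.01 → fail to reject H₀.

Conclusion: the linear association between x and y is not significant at the 1% level.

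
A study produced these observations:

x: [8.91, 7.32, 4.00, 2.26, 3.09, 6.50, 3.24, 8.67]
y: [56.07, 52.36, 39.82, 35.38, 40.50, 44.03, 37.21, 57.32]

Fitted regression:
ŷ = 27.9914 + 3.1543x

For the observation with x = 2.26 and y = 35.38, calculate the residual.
Residual = 0.2599

The residual is the difference between the actual value and the predicted value:

Residual = y - ŷ

Step 1: Calculate predicted value
ŷ = 27.9914 + 3.1543 × 2.26
ŷ = 35.1201

Step 2: Calculate residual
Residual = 35.38 - 35.1201
Residual = 0.2599

Sign check: y > ŷ, so the point is above the line and the fit underestimates here.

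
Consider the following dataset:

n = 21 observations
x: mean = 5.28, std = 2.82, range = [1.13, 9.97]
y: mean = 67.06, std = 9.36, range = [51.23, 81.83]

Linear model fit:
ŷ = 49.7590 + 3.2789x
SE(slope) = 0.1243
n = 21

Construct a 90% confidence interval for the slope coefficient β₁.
The 90% CI for β₁ is (3.0640, 3.4938)

Confidence interval for the slope:

The 90% CI for β₁ is: β̂₁ ± t*(α/2, n-2) × SE(β̂₁)

Step 1: Find critical t-value
- Confidence level = 0.9
- Degrees of freedom = n - 2 = 21 - 2 = 19
- t*(α/2, 19) = 1.7291

Step 2: Calculate margin of error
Margin = 1.7291 × 0.1243 = 0.2149

Step 3: Construct interval
CI = 3.2789 ± 0.2149
CI = (3.0640, 3.4938)

Interpretation: We are 90% confident that the true slope β₁ lies between 3.0640 and 3.4938.
Both endpoints are positive, so the data support a genuinely positive slope at this confidence level.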